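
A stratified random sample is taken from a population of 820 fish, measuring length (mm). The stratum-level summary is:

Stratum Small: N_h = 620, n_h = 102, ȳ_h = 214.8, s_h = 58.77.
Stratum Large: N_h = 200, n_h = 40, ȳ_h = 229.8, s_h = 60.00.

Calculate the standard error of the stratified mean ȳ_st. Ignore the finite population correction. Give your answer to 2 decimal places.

V̂(ȳ_st) = Σ W_h² s_h²/n_h, with W_h = N_h/N and N = 820:
  stratum Small: (620/820)²·58.77²/102 = 19.3583
  stratum Large: (200/820)²·60.00²/40 = 5.35396
V̂(ȳ_st) = 24.7122
SE(ȳ_st) = √24.7122 = 4.97114

SE(ȳ_st) ≈ 4.97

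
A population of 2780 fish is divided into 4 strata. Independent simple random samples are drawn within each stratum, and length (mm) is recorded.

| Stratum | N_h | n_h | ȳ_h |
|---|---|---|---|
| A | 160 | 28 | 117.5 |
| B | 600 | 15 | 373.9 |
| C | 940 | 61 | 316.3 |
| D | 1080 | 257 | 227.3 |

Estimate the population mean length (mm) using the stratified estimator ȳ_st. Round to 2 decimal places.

N = Σ N_h = 2780. Stratum weights W_h = N_h/N.
ȳ_st = (160·117.5 + 600·373.9 + 940·316.3 + 1080·227.3) / 2780 = 282.7144

ȳ_st ≈ 282.71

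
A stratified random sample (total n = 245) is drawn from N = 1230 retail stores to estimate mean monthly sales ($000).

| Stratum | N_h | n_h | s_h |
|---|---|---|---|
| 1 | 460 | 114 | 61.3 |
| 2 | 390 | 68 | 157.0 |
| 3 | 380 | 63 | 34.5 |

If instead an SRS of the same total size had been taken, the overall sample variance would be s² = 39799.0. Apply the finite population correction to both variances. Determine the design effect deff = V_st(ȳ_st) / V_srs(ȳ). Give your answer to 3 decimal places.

V̂(ȳ_st) = Σ W_h² (1 − n_h/N_h) s_h²/n_h, with W_h = N_h/N and N = 1230:
  stratum 1: (460/1230)²·(1 − 114/460)·61.3²/114 = 3.46769
  stratum 2: (390/1230)²·(1 − 68/390)·157.0²/68 = 30.0885
  stratum 3: (380/1230)²·(1 − 63/380)·34.5²/63 = 1.50429
V_st = 35.0605
V_srs = (1 − 245/1230)·39799.0/245 = 130.088
deff = V_st / V_srs = 35.0605/130.088 = 0.2695

deff ≈ 0.270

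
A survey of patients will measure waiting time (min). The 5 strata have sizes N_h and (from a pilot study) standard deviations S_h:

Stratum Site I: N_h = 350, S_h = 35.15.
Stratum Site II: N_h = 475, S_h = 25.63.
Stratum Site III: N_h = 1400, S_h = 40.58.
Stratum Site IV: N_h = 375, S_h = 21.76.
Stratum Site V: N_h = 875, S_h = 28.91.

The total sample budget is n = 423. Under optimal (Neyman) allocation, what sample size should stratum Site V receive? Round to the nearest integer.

93

Neyman allocation: n_h = n · N_h S_h / Σ N_i S_i, with n = 423.
  stratum Site I: N_h·S_h = 350·35.15 = 12302.50
  stratum Site II: N_h·S_h = 475·25.63 = 12174.25
  stratum Site III: N_h·S_h = 1400·40.58 = 56812.00
  stratum Site IV: N_h·S_h = 375·21.76 = 8160.00
  stratum Site V: N_h·S_h = 875·28.91 = 25296.25
Σ N_h S_h = 114745.00
n for stratum Site V = 423·25296.25/114745.00 = 93.253 → 93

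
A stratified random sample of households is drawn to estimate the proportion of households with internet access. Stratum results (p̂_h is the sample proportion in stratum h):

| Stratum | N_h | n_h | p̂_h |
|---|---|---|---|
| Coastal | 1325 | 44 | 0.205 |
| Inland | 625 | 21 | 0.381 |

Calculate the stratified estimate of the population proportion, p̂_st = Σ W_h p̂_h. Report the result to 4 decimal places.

p̂_st ≈ 0.2614

N = 1950; stratum weights W_h = N_h/N.
p̂_st = Σ W_h p̂_h = (1325·0.205 + 625·0.381)/1950 = 0.26141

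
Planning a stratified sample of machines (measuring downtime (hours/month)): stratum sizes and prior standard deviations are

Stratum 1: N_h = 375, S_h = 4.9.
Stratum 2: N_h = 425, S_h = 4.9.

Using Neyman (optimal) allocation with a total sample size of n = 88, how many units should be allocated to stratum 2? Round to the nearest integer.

47

Neyman allocation: n_h = n · N_h S_h / Σ N_i S_i, with n = 88.
  stratum 1: N_h·S_h = 375·4.9 = 1837.50
  stratum 2: N_h·S_h = 425·4.9 = 2082.50
Σ N_h S_h = 3920.00
n for stratum 2 = 88·2082.50/3920.00 = 46.750 → 47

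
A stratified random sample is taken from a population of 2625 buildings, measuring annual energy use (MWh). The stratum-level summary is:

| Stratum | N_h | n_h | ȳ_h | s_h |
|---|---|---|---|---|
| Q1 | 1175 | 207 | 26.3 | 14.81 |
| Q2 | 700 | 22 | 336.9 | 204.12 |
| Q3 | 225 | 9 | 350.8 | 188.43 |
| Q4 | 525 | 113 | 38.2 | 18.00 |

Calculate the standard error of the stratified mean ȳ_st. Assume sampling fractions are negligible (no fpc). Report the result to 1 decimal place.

SE(ȳ_st) ≈ 12.8

V̂(ȳ_st) = Σ W_h² s_h²/n_h, with W_h = N_h/N and N = 2625:
  stratum Q1: (1175/2625)²·14.81²/207 = 0.212303
  stratum Q2: (700/2625)²·204.12²/22 = 134.675
  stratum Q3: (225/2625)²·188.43²/9 = 28.9844
  stratum Q4: (525/2625)²·18.00²/113 = 0.11469
V̂(ȳ_st) = 163.986
SE(ȳ_st) = √163.986 = 12.8057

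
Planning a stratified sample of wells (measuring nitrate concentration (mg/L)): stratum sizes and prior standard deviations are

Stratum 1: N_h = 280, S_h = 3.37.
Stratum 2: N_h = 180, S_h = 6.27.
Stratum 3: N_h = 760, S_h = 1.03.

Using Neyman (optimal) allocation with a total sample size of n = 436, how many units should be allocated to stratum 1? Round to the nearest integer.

144

Neyman allocation: n_h = n · N_h S_h / Σ N_i S_i, with n = 436.
  stratum 1: N_h·S_h = 280·3.37 = 943.60
  stratum 2: N_h·S_h = 180·6.27 = 1128.60
  stratum 3: N_h·S_h = 760·1.03 = 782.80
Σ N_h S_h = 2855.00
n for stratum 1 = 436·943.60/2855.00 = 144.101 → 144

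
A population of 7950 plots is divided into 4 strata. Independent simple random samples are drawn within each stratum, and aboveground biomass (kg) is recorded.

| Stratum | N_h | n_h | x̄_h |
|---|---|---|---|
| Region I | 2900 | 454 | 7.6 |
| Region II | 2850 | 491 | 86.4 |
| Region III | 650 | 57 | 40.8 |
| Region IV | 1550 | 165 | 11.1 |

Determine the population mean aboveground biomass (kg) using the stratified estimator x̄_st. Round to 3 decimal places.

x̄_st ≈ 39.246

N = Σ N_h = 7950. Stratum weights W_h = N_h/N.
x̄_st = (2900·7.6 + 2850·86.4 + 650·40.8 + 1550·11.1) / 7950 = 39.24591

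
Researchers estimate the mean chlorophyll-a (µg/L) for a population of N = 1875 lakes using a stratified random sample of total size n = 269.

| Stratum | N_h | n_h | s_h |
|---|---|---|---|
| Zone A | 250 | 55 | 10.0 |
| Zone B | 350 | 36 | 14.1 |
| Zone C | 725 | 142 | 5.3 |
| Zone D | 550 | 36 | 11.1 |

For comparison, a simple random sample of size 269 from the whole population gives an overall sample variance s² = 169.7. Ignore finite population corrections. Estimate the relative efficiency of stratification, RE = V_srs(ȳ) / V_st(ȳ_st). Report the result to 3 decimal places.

V̂(ȳ_st) = Σ W_h² s_h²/n_h, with W_h = N_h/N and N = 1875:
  stratum Zone A: (250/1875)²·10.0²/55 = 0.0323232
  stratum Zone B: (350/1875)²·14.1²/36 = 0.192428
  stratum Zone C: (725/1875)²·5.3²/142 = 0.0295758
  stratum Zone D: (550/1875)²·11.1²/36 = 0.294487
V_st = 0.548815
V_srs = s²/n = 169.7/269 = 0.630855
Relative efficiency = V_srs / V_st = 0.630855/0.548815 = 1.1495

RE ≈ 1.149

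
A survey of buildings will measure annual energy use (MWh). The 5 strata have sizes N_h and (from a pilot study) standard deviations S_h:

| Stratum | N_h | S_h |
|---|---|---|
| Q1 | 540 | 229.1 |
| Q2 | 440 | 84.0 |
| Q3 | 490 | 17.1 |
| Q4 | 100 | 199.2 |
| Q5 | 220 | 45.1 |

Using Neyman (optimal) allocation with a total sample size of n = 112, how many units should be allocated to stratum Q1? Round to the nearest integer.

Neyman allocation: n_h = n · N_h S_h / Σ N_i S_i, with n = 112.
  stratum Q1: N_h·S_h = 540·229.1 = 123714.00
  stratum Q2: N_h·S_h = 440·84.0 = 36960.00
  stratum Q3: N_h·S_h = 490·17.1 = 8379.00
  stratum Q4: N_h·S_h = 100·199.2 = 19920.00
  stratum Q5: N_h·S_h = 220·45.1 = 9922.00
Σ N_h S_h = 198895.00
n for stratum Q1 = 112·123714.00/198895.00 = 69.665 → 70

70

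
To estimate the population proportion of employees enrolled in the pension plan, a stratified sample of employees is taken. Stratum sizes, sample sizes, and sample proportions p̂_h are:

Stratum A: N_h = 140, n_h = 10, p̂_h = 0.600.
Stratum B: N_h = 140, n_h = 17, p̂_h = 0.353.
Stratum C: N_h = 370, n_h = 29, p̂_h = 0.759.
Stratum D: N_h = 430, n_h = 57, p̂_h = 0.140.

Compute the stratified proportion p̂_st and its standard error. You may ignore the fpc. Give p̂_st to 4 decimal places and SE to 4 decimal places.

N = 1080; stratum weights W_h = N_h/N.
p̂_st = Σ W_h p̂_h = (140·0.600 + 140·0.353 + 370·0.759 + 430·0.140)/1080 = 0.43931
V̂(p̂_st) = Σ W_h² p̂_h(1−p̂_h)/(n_h−1):
  stratum A: (140/1080)²·0.600·0.400/9 = 0.000448102
  stratum B: (140/1080)²·0.353·0.647/16 = 0.000239865
  stratum C: (370/1080)²·0.759·0.241/28 = 0.000766755
  stratum D: (430/1080)²·0.140·0.860/56 = 0.000340822
V̂(p̂_st) = 0.00179555; SE = √V̂ = 0.0423739

p̂_st ≈ 0.4393, SE ≈ 0.0424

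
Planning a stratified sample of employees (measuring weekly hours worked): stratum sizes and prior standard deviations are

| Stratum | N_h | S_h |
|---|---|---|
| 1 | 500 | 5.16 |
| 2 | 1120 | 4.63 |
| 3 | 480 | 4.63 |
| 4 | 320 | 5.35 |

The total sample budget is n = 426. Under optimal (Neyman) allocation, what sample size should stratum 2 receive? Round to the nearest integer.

189

Neyman allocation: n_h = n · N_h S_h / Σ N_i S_i, with n = 426.
  stratum 1: N_h·S_h = 500·5.16 = 2580.00
  stratum 2: N_h·S_h = 1120·4.63 = 5185.60
  stratum 3: N_h·S_h = 480·4.63 = 2222.40
  stratum 4: N_h·S_h = 320·5.35 = 1712.00
Σ N_h S_h = 11700.00
n for stratum 2 = 426·5185.60/11700.00 = 188.809 → 189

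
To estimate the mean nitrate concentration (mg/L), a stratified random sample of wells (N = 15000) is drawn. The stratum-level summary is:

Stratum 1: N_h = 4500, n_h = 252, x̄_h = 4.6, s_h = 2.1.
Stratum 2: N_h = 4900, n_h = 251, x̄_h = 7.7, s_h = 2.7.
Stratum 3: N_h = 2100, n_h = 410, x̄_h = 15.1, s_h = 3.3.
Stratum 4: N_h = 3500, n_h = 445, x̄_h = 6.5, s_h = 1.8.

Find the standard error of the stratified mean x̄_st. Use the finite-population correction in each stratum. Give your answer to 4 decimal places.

V̂(x̄_st) = Σ W_h² (1 − n_h/N_h) s_h²/n_h, with W_h = N_h/N and N = 15000:
  stratum 1: (4500/15000)²·(1 − 252/4500)·2.1²/252 = 0.0014868
  stratum 2: (4900/15000)²·(1 − 251/4900)·2.7²/251 = 0.00294054
  stratum 3: (2100/15000)²·(1 − 410/2100)·3.3²/410 = 0.000418955
  stratum 4: (3500/15000)²·(1 − 445/3500)·1.8²/445 = 0.000346004
V̂(x̄_st) = 0.0051923
SE(x̄_st) = √0.0051923 = 0.0720576

SE(x̄_st) ≈ 0.0721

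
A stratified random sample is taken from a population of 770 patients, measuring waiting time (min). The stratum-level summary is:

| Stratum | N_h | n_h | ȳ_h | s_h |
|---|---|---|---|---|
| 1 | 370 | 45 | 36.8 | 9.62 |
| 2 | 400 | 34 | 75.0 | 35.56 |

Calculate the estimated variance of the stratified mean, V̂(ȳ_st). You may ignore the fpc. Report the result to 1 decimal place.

V̂(ȳ_st) ≈ 10.5

V̂(ȳ_st) = Σ W_h² s_h²/n_h, with W_h = N_h/N and N = 770:
  stratum 1: (370/770)²·9.62²/45 = 0.474853
  stratum 2: (400/770)²·35.56²/34 = 10.0365
V̂(ȳ_st) = 10.5114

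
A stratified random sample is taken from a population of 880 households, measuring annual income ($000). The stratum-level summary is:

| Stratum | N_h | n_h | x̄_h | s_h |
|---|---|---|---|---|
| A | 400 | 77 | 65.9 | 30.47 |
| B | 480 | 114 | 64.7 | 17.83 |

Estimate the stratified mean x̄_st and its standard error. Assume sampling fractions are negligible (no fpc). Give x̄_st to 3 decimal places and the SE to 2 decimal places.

x̄_st ≈ 65.245, SE ≈ 1.82

x̄_st = Σ W_h x̄_h = (400·65.9 + 480·64.7)/880 = 65.24545
V̂(x̄_st) = Σ W_h² s_h²/n_h, with W_h = N_h/N and N = 880:
  stratum A: (400/880)²·30.47²/77 = 2.4912
  stratum B: (480/880)²·17.83²/114 = 0.829688
V̂(x̄_st) = 3.32089
SE(x̄_st) = √3.32089 = 1.82233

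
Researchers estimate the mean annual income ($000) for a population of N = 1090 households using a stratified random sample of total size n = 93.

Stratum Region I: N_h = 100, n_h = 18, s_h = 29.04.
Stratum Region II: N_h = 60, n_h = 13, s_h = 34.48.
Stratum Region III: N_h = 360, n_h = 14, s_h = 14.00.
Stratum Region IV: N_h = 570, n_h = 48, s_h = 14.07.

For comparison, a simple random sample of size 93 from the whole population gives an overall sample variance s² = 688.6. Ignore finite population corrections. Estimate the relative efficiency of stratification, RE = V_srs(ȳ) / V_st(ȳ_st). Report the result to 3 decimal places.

RE ≈ 2.226

V̂(ȳ_st) = Σ W_h² s_h²/n_h, with W_h = N_h/N and N = 1090:
  stratum Region I: (100/1090)²·29.04²/18 = 0.394337
  stratum Region II: (60/1090)²·34.48²/13 = 0.277103
  stratum Region III: (360/1090)²·14.00²/14 = 1.52714
  stratum Region IV: (570/1090)²·14.07²/48 = 1.12783
V_st = 3.32641
V_srs = s²/n = 688.6/93 = 7.4043
Relative efficiency = V_srs / V_st = 7.4043/3.32641 = 2.2259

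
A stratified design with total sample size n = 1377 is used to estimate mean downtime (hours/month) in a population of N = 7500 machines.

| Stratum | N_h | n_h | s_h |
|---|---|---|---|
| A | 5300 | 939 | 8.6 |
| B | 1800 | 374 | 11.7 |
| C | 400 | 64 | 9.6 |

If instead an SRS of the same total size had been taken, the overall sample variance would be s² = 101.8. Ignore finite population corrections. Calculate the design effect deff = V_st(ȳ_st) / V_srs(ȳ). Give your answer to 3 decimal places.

deff ≈ 0.873

V̂(ȳ_st) = Σ W_h² s_h²/n_h, with W_h = N_h/N and N = 7500:
  stratum A: (5300/7500)²·8.6²/939 = 0.0393333
  stratum B: (1800/7500)²·11.7²/374 = 0.0210825
  stratum C: (400/7500)²·9.6²/64 = 0.004096
V_st = 0.0645118
V_srs = s²/n = 101.8/1377 = 0.0739288
deff = V_st / V_srs = 0.0645118/0.0739288 = 0.8726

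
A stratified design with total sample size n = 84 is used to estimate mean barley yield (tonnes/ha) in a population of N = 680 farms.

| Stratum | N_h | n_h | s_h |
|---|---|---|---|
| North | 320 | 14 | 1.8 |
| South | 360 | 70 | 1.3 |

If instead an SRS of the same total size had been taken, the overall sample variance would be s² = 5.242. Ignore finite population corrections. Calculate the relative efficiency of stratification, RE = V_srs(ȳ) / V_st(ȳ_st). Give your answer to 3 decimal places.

V̂(ȳ_st) = Σ W_h² s_h²/n_h, with W_h = N_h/N and N = 680:
  stratum North: (320/680)²·1.8²/14 = 0.0512506
  stratum South: (360/680)²·1.3²/70 = 0.00676668
V_st = 0.0580173
V_srs = s²/n = 5.242/84 = 0.0624048
Relative efficiency = V_srs / V_st = 0.0624048/0.0580173 = 1.0756

RE ≈ 1.076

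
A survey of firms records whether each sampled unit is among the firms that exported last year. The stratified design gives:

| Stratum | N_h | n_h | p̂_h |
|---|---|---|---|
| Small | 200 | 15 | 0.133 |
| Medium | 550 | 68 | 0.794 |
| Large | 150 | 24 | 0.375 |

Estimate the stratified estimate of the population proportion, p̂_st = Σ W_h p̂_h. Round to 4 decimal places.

p̂_st ≈ 0.5773

N = 900; stratum weights W_h = N_h/N.
p̂_st = Σ W_h p̂_h = (200·0.133 + 550·0.794 + 150·0.375)/900 = 0.57728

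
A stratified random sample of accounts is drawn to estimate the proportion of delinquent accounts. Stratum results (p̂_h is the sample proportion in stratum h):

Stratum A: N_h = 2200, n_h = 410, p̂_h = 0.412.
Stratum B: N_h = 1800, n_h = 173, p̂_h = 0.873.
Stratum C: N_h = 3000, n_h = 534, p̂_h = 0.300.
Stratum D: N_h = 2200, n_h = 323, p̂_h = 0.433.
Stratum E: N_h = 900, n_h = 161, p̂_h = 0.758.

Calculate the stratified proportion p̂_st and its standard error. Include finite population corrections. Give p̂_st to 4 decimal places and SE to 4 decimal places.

N = 10100; stratum weights W_h = N_h/N.
p̂_st = Σ W_h p̂_h = (2200·0.412 + 1800·0.873 + 3000·0.300 + 2200·0.433 + 900·0.758)/10100 = 0.49630
V̂(p̂_st) = Σ W_h² (1 − n_h/N_h) p̂_h(1−p̂_h)/(n_h−1):
  stratum A: (2200/10100)²·(1 − 410/2200)·0.412·0.588/409 = 2.28657e-05
  stratum B: (1800/10100)²·(1 − 173/1800)·0.873·0.127/172 = 1.85058e-05
  stratum C: (3000/10100)²·(1 − 534/3000)·0.300·0.700/533 = 2.85735e-05
  stratum D: (2200/10100)²·(1 − 323/2200)·0.433·0.567/322 = 3.08645e-05
  stratum E: (900/10100)²·(1 − 161/900)·0.758·0.242/160 = 7.47496e-06
V̂(p̂_st) = 0.000108284; SE = √V̂ = 0.010406

p̂_st ≈ 0.4963, SE ≈ 0.0104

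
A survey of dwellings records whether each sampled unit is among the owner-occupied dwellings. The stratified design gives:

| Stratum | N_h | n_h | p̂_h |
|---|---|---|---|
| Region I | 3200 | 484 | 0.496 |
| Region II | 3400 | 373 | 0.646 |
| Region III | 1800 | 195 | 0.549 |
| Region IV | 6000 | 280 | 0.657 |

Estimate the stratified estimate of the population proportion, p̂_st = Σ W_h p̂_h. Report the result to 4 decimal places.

N = 14400; stratum weights W_h = N_h/N.
p̂_st = Σ W_h p̂_h = (3200·0.496 + 3400·0.646 + 1800·0.549 + 6000·0.657)/14400 = 0.60512

p̂_st ≈ 0.6051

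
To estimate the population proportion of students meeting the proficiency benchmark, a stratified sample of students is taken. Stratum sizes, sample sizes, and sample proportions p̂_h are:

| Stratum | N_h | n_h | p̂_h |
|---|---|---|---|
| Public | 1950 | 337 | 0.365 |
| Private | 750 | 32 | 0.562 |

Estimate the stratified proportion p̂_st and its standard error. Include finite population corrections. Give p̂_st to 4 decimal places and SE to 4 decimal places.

N = 2700; stratum weights W_h = N_h/N.
p̂_st = Σ W_h p̂_h = (1950·0.365 + 750·0.562)/2700 = 0.41972
V̂(p̂_st) = Σ W_h² (1 − n_h/N_h) p̂_h(1−p̂_h)/(n_h−1):
  stratum Public: (1950/2700)²·(1 − 337/1950)·0.365·0.635/336 = 0.000297625
  stratum Private: (750/2700)²·(1 − 32/750)·0.562·0.438/31 = 0.000586553
V̂(p̂_st) = 0.000884177; SE = √V̂ = 0.0297351

p̂_st ≈ 0.4197, SE ≈ 0.0297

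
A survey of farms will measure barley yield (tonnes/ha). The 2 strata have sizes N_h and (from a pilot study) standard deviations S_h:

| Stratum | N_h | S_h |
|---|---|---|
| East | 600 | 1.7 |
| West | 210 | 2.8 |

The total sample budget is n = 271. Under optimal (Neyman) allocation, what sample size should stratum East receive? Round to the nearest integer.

172

Neyman allocation: n_h = n · N_h S_h / Σ N_i S_i, with n = 271.
  stratum East: N_h·S_h = 600·1.7 = 1020.00
  stratum West: N_h·S_h = 210·2.8 = 588.00
Σ N_h S_h = 1608.00
n for stratum East = 271·1020.00/1608.00 = 171.903 → 172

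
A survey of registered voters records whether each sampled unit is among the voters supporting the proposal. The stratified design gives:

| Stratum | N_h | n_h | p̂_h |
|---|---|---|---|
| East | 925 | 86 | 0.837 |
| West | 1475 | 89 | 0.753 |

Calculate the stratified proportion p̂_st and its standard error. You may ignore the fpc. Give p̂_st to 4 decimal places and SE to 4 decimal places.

N = 2400; stratum weights W_h = N_h/N.
p̂_st = Σ W_h p̂_h = (925·0.837 + 1475·0.753)/2400 = 0.78538
V̂(p̂_st) = Σ W_h² p̂_h(1−p̂_h)/(n_h−1):
  stratum East: (925/2400)²·0.837·0.163/85 = 0.000238427
  stratum West: (1475/2400)²·0.753·0.247/88 = 0.000798309
V̂(p̂_st) = 0.00103674; SE = √V̂ = 0.0321984

p̂_st ≈ 0.7854, SE ≈ 0.0322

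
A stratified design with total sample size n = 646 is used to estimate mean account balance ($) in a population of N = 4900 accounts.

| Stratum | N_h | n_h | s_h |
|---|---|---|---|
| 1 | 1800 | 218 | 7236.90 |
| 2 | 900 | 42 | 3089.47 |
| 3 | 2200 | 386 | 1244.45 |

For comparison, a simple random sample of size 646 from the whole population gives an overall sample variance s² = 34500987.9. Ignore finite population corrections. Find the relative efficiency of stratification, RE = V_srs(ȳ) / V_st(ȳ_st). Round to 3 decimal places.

V̂(ȳ_st) = Σ W_h² s_h²/n_h, with W_h = N_h/N and N = 4900:
  stratum 1: (1800/4900)²·7236.90²/218 = 32419.1
  stratum 2: (900/4900)²·3089.47²/42 = 7666.75
  stratum 3: (2200/4900)²·1244.45²/386 = 808.762
V_st = 40894.7
V_srs = s²/n = 34500987.9/646 = 53407.1
Relative efficiency = V_srs / V_st = 53407.1/40894.7 = 1.3060

RE ≈ 1.306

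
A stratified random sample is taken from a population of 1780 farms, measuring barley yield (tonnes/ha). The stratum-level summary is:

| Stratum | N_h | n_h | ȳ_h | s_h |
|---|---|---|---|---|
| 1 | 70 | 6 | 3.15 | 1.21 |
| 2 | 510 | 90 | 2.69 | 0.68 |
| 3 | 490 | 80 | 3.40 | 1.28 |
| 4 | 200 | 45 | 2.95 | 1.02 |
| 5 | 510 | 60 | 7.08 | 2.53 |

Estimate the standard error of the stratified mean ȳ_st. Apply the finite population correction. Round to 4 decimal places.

V̂(ȳ_st) = Σ W_h² (1 − n_h/N_h) s_h²/n_h, with W_h = N_h/N and N = 1780:
  stratum 1: (70/1780)²·(1 − 6/70)·1.21²/6 = 0.000345031
  stratum 2: (510/1780)²·(1 − 90/510)·0.68²/90 = 0.00034734
  stratum 3: (490/1780)²·(1 − 80/490)·1.28²/80 = 0.00129858
  stratum 4: (200/1780)²·(1 − 45/200)·1.02²/45 = 0.000226209
  stratum 5: (510/1780)²·(1 − 60/510)·2.53²/60 = 0.00772738
V̂(ȳ_st) = 0.00994455
SE(ȳ_st) = √0.00994455 = 0.0997223

SE(ȳ_st) ≈ 0.0997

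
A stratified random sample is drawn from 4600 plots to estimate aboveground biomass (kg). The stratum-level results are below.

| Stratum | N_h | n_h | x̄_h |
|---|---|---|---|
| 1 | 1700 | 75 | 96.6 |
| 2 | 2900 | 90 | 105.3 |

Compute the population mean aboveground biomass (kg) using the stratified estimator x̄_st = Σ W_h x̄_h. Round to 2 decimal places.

N = Σ N_h = 4600. Stratum weights W_h = N_h/N.
x̄_st = (1700·96.6 + 2900·105.3) / 4600 = 102.0848

x̄_st ≈ 102.08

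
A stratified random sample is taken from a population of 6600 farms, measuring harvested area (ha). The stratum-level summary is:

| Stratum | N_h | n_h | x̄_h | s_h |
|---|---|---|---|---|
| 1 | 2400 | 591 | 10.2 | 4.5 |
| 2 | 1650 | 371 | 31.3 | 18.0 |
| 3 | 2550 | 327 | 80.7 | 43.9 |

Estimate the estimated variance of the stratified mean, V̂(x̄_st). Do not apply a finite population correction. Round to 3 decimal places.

V̂(x̄_st) = Σ W_h² s_h²/n_h, with W_h = N_h/N and N = 6600:
  stratum 1: (2400/6600)²·4.5²/591 = 0.00453077
  stratum 2: (1650/6600)²·18.0²/371 = 0.0545822
  stratum 3: (2550/6600)²·43.9²/327 = 0.879779
V̂(x̄_st) = 0.938892

V̂(x̄_st) ≈ 0.939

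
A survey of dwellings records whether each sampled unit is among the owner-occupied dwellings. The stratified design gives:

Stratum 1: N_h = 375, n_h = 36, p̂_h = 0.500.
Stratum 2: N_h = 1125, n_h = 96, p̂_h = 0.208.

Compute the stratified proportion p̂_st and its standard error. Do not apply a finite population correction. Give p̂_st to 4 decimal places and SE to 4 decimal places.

N = 1500; stratum weights W_h = N_h/N.
p̂_st = Σ W_h p̂_h = (375·0.500 + 1125·0.208)/1500 = 0.28100
V̂(p̂_st) = Σ W_h² p̂_h(1−p̂_h)/(n_h−1):
  stratum 1: (375/1500)²·0.500·0.500/35 = 0.000446429
  stratum 2: (1125/1500)²·0.208·0.792/95 = 0.000975411
V̂(p̂_st) = 0.00142184; SE = √V̂ = 0.0377073

p̂_st ≈ 0.2810, SE ≈ 0.0377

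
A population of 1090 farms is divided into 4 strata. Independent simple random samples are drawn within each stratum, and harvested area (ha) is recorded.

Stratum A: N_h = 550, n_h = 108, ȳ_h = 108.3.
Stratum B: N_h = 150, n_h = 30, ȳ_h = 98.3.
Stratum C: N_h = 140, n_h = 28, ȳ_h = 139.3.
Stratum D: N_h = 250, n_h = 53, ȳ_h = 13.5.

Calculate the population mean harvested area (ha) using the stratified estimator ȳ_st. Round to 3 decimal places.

N = Σ N_h = 1090. Stratum weights W_h = N_h/N.
ȳ_st = (550·108.3 + 150·98.3 + 140·139.3 + 250·13.5) / 1090 = 89.16239

ȳ_st ≈ 89.162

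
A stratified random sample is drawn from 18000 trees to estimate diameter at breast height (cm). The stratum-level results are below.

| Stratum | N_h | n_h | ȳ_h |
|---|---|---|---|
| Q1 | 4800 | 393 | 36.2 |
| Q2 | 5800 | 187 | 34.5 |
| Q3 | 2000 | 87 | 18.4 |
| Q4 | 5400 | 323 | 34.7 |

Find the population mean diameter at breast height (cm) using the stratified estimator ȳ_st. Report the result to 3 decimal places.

ȳ_st ≈ 33.224

N = Σ N_h = 18000. Stratum weights W_h = N_h/N.
ȳ_st = (4800·36.2 + 5800·34.5 + 2000·18.4 + 5400·34.7) / 18000 = 33.22444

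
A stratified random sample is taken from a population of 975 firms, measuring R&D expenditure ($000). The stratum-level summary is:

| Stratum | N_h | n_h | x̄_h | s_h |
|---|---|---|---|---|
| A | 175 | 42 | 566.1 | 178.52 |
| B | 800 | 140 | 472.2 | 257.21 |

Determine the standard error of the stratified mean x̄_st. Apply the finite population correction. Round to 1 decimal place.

V̂(x̄_st) = Σ W_h² (1 − n_h/N_h) s_h²/n_h, with W_h = N_h/N and N = 975:
  stratum A: (175/975)²·(1 − 42/175)·178.52²/42 = 18.5783
  stratum B: (800/975)²·(1 − 140/800)·257.21²/140 = 262.466
V̂(x̄_st) = 281.044
SE(x̄_st) = √281.044 = 16.7644

SE(x̄_st) ≈ 16.8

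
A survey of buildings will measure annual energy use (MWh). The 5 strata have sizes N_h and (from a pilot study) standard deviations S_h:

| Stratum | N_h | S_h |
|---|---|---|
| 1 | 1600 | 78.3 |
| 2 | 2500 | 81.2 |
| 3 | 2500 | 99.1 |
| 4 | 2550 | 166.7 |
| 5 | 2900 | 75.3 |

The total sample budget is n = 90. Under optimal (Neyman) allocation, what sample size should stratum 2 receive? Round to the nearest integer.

Neyman allocation: n_h = n · N_h S_h / Σ N_i S_i, with n = 90.
  stratum 1: N_h·S_h = 1600·78.3 = 125280.00
  stratum 2: N_h·S_h = 2500·81.2 = 203000.00
  stratum 3: N_h·S_h = 2500·99.1 = 247750.00
  stratum 4: N_h·S_h = 2550·166.7 = 425085.00
  stratum 5: N_h·S_h = 2900·75.3 = 218370.00
Σ N_h S_h = 1219485.00
n for stratum 2 = 90·203000.00/1219485.00 = 14.982 → 15

15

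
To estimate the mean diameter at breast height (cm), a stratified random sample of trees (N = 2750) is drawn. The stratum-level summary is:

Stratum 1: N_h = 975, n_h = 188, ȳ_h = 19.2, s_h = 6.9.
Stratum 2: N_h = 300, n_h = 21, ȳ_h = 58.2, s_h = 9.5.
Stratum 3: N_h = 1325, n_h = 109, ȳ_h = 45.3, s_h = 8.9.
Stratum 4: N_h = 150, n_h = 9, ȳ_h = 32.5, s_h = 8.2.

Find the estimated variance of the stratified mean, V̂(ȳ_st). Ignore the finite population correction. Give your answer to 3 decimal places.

V̂(ȳ_st) = Σ W_h² s_h²/n_h, with W_h = N_h/N and N = 2750:
  stratum 1: (975/2750)²·6.9²/188 = 0.0318335
  stratum 2: (300/2750)²·9.5²/21 = 0.0511452
  stratum 3: (1325/2750)²·8.9²/109 = 0.168702
  stratum 4: (150/2750)²·8.2²/9 = 0.0222281
V̂(ȳ_st) = 0.273909

V̂(ȳ_st) ≈ 0.274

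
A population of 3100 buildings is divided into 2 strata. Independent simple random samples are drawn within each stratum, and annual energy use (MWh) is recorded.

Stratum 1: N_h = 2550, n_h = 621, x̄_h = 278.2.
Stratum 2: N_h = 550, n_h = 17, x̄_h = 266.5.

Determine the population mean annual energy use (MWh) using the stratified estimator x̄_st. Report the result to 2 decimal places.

x̄_st ≈ 276.12

N = Σ N_h = 3100. Stratum weights W_h = N_h/N.
x̄_st = (2550·278.2 + 550·266.5) / 3100 = 276.1242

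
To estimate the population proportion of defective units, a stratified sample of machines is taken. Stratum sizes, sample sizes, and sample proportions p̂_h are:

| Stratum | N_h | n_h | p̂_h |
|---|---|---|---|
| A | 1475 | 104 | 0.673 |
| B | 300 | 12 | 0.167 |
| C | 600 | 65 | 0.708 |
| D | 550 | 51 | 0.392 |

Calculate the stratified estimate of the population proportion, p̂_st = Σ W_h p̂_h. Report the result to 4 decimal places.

p̂_st ≈ 0.5754

N = 2925; stratum weights W_h = N_h/N.
p̂_st = Σ W_h p̂_h = (1475·0.673 + 300·0.167 + 600·0.708 + 550·0.392)/2925 = 0.57544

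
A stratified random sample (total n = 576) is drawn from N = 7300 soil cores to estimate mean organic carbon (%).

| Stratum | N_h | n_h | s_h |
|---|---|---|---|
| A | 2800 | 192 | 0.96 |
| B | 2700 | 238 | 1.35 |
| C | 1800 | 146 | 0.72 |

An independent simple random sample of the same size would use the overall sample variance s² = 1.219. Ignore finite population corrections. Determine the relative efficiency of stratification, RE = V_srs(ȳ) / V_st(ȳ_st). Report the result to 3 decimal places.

V̂(ȳ_st) = Σ W_h² s_h²/n_h, with W_h = N_h/N and N = 7300:
  stratum A: (2800/7300)²·0.96²/192 = 0.000706174
  stratum B: (2700/7300)²·1.35²/238 = 0.00104754
  stratum C: (1800/7300)²·0.72²/146 = 0.00021588
V_st = 0.0019696
V_srs = s²/n = 1.219/576 = 0.00211632
Relative efficiency = V_srs / V_st = 0.00211632/0.0019696 = 1.0745

RE ≈ 1.074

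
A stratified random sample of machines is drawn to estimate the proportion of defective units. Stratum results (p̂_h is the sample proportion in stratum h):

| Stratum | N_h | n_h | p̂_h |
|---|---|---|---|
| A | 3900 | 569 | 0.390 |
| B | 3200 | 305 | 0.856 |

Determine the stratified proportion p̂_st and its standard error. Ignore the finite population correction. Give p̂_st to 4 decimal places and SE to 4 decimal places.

p̂_st ≈ 0.6000, SE ≈ 0.0144

N = 7100; stratum weights W_h = N_h/N.
p̂_st = Σ W_h p̂_h = (3900·0.390 + 3200·0.856)/7100 = 0.60003
V̂(p̂_st) = Σ W_h² p̂_h(1−p̂_h)/(n_h−1):
  stratum A: (3900/7100)²·0.390·0.610/568 = 0.000126374
  stratum B: (3200/7100)²·0.856·0.144/304 = 8.23656e-05
V̂(p̂_st) = 0.00020874; SE = √V̂ = 0.0144478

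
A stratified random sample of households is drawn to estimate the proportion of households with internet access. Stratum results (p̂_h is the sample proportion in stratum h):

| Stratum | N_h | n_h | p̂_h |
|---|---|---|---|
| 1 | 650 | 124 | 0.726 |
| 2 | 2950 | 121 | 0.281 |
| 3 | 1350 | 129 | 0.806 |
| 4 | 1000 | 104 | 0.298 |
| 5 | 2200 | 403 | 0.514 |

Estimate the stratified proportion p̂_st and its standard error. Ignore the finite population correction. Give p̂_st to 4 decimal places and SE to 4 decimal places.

N = 8150; stratum weights W_h = N_h/N.
p̂_st = Σ W_h p̂_h = (650·0.726 + 2950·0.281 + 1350·0.806 + 1000·0.298 + 2200·0.514)/8150 = 0.46844
V̂(p̂_st) = Σ W_h² p̂_h(1−p̂_h)/(n_h−1):
  stratum 1: (650/8150)²·0.726·0.274/123 = 1.02871e-05
  stratum 2: (2950/8150)²·0.281·0.719/120 = 0.000220588
  stratum 3: (1350/8150)²·0.806·0.194/128 = 3.35181e-05
  stratum 4: (1000/8150)²·0.298·0.702/103 = 3.05774e-05
  stratum 5: (2200/8150)²·0.514·0.486/402 = 4.52797e-05
V̂(p̂_st) = 0.000340251; SE = √V̂ = 0.0184459

p̂_st ≈ 0.4684, SE ≈ 0.0184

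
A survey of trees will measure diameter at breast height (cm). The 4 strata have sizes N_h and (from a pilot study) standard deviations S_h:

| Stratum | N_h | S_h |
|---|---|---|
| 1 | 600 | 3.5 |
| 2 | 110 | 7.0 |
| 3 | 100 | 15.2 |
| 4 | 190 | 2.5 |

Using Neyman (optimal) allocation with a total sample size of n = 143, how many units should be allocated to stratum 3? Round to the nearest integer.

45

Neyman allocation: n_h = n · N_h S_h / Σ N_i S_i, with n = 143.
  stratum 1: N_h·S_h = 600·3.5 = 2100.00
  stratum 2: N_h·S_h = 110·7.0 = 770.00
  stratum 3: N_h·S_h = 100·15.2 = 1520.00
  stratum 4: N_h·S_h = 190·2.5 = 475.00
Σ N_h S_h = 4865.00
n for stratum 3 = 143·1520.00/4865.00 = 44.678 → 45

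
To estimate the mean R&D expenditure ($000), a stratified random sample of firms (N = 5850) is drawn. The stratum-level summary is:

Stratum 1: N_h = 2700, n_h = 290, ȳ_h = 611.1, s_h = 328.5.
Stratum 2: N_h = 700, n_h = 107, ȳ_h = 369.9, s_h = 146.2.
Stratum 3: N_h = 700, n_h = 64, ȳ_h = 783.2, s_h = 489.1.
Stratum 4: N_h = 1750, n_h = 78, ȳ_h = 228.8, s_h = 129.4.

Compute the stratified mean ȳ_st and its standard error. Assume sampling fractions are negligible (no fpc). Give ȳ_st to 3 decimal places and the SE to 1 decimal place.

ȳ_st ≈ 488.468, SE ≈ 12.4

ȳ_st = Σ W_h ȳ_h = (2700·611.1 + 700·369.9 + 700·783.2 + 1750·228.8)/5850 = 488.46838
V̂(ȳ_st) = Σ W_h² s_h²/n_h, with W_h = N_h/N and N = 5850:
  stratum 1: (2700/5850)²·328.5²/290 = 79.2663
  stratum 2: (700/5850)²·146.2²/107 = 2.86019
  stratum 3: (700/5850)²·489.1²/64 = 53.518
  stratum 4: (1750/5850)²·129.4²/78 = 19.2105
V̂(ȳ_st) = 154.855
SE(ȳ_st) = √154.855 = 12.4441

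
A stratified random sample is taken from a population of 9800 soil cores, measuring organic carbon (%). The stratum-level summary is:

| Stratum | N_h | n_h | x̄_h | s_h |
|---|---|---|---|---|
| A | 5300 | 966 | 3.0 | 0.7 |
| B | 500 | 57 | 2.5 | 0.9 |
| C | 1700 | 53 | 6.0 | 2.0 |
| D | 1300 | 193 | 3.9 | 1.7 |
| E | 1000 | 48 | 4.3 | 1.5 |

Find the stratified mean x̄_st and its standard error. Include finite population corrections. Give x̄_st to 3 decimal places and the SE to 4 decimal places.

x̄_st ≈ 3.747, SE ≈ 0.0552

x̄_st = Σ W_h x̄_h = (5300·3.0 + 500·2.5 + 1700·6.0 + 1300·3.9 + 1000·4.3)/9800 = 3.74694
V̂(x̄_st) = Σ W_h² (1 − n_h/N_h) s_h²/n_h, with W_h = N_h/N and N = 9800:
  stratum A: (5300/9800)²·(1 − 966/5300)·0.7²/966 = 0.00012132
  stratum B: (500/9800)²·(1 − 57/500)·0.9²/57 = 3.27742e-05
  stratum C: (1700/9800)²·(1 − 53/1700)·2.0²/53 = 0.00220026
  stratum D: (1300/9800)²·(1 − 193/1300)·1.7²/193 = 0.000224378
  stratum E: (1000/9800)²·(1 − 48/1000)·1.5²/48 = 0.00046465
V̂(x̄_st) = 0.00304338
SE(x̄_st) = √0.00304338 = 0.0551669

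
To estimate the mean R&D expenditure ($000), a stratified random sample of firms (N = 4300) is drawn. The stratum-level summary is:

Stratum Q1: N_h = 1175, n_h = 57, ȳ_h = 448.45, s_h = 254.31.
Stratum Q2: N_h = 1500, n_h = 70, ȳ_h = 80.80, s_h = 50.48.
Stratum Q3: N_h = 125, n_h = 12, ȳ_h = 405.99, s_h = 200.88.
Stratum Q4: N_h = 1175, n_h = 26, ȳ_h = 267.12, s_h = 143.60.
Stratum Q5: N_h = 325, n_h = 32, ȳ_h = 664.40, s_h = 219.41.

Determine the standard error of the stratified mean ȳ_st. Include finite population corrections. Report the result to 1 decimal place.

SE(ȳ_st) ≈ 12.4

V̂(ȳ_st) = Σ W_h² (1 − n_h/N_h) s_h²/n_h, with W_h = N_h/N and N = 4300:
  stratum Q1: (1175/4300)²·(1 − 57/1175)·254.31²/57 = 80.6111
  stratum Q2: (1500/4300)²·(1 − 70/1500)·50.48²/70 = 4.2231
  stratum Q3: (125/4300)²·(1 − 12/125)·200.88²/12 = 2.56888
  stratum Q4: (1175/4300)²·(1 − 26/1175)·143.60²/26 = 57.9104
  stratum Q5: (325/4300)²·(1 − 32/325)·219.41²/32 = 7.74777
V̂(ȳ_st) = 153.061
SE(ȳ_st) = √153.061 = 12.3718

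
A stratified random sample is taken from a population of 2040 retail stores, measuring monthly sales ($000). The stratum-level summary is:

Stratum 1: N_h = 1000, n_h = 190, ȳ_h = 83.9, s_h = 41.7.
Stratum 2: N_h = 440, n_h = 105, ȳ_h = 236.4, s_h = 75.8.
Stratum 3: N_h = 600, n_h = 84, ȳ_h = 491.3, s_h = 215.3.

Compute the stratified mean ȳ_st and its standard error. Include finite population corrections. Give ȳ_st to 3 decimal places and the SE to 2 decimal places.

ȳ_st ≈ 236.616, SE ≈ 6.69

ȳ_st = Σ W_h ȳ_h = (1000·83.9 + 440·236.4 + 600·491.3)/2040 = 236.61569
V̂(ȳ_st) = Σ W_h² (1 − n_h/N_h) s_h²/n_h, with W_h = N_h/N and N = 2040:
  stratum 1: (1000/2040)²·(1 − 190/1000)·41.7²/190 = 1.78133
  stratum 2: (440/2040)²·(1 − 105/440)·75.8²/105 = 1.93814
  stratum 3: (600/2040)²·(1 − 84/600)·215.3²/84 = 41.0534
V̂(ȳ_st) = 44.7729
SE(ȳ_st) = √44.7729 = 6.69126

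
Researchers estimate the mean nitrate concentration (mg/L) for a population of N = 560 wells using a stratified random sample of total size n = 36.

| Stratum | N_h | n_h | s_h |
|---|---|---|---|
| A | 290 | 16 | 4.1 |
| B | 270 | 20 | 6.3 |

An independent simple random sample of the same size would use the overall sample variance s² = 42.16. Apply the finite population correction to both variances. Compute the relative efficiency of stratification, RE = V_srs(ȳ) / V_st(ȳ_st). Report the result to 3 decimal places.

V̂(ȳ_st) = Σ W_h² (1 − n_h/N_h) s_h²/n_h, with W_h = N_h/N and N = 560:
  stratum A: (290/560)²·(1 − 16/290)·4.1²/16 = 0.266207
  stratum B: (270/560)²·(1 − 20/270)·6.3²/20 = 0.427148
V_st = 0.693356
V_srs = (1 − 36/560)·42.16/36 = 1.09583
Relative efficiency = V_srs / V_st = 1.09583/0.693356 = 1.5805

RE ≈ 1.580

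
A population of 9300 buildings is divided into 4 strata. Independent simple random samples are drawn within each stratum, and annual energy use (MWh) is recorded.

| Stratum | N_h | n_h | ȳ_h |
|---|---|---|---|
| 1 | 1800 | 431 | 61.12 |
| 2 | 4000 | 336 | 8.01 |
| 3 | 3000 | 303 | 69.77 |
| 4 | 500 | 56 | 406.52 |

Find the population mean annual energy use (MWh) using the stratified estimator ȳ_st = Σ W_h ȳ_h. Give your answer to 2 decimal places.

N = Σ N_h = 9300. Stratum weights W_h = N_h/N.
ȳ_st = (1800·61.12 + 4000·8.01 + 3000·69.77 + 500·406.52) / 9300 = 59.6372

ȳ_st ≈ 59.64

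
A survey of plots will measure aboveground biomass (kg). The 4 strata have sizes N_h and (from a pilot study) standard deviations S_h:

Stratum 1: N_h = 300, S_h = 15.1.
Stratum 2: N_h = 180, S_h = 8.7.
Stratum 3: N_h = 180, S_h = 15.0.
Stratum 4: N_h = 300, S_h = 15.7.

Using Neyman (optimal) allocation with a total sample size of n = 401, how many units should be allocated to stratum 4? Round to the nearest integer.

Neyman allocation: n_h = n · N_h S_h / Σ N_i S_i, with n = 401.
  stratum 1: N_h·S_h = 300·15.1 = 4530.00
  stratum 2: N_h·S_h = 180·8.7 = 1566.00
  stratum 3: N_h·S_h = 180·15.0 = 2700.00
  stratum 4: N_h·S_h = 300·15.7 = 4710.00
Σ N_h S_h = 13506.00
n for stratum 4 = 401·4710.00/13506.00 = 139.842 → 140

140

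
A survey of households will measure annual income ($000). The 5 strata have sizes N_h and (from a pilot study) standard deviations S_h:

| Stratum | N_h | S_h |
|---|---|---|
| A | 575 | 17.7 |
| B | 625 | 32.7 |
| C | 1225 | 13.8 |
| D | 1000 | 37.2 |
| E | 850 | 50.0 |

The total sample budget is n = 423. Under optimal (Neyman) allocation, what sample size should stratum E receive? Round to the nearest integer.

Neyman allocation: n_h = n · N_h S_h / Σ N_i S_i, with n = 423.
  stratum A: N_h·S_h = 575·17.7 = 10177.50
  stratum B: N_h·S_h = 625·32.7 = 20437.50
  stratum C: N_h·S_h = 1225·13.8 = 16905.00
  stratum D: N_h·S_h = 1000·37.2 = 37200.00
  stratum E: N_h·S_h = 850·50.0 = 42500.00
Σ N_h S_h = 127220.00
n for stratum E = 423·42500.00/127220.00 = 141.310 → 141

141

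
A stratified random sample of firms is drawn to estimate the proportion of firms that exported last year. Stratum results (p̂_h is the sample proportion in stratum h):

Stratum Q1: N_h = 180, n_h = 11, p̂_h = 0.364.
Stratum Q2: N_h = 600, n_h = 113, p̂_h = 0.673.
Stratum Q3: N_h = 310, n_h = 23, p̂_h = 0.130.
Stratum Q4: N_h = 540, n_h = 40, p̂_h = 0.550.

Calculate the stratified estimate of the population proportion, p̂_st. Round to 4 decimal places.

p̂_st ≈ 0.4949

N = 1630; stratum weights W_h = N_h/N.
p̂_st = Σ W_h p̂_h = (180·0.364 + 600·0.673 + 310·0.130 + 540·0.550)/1630 = 0.49486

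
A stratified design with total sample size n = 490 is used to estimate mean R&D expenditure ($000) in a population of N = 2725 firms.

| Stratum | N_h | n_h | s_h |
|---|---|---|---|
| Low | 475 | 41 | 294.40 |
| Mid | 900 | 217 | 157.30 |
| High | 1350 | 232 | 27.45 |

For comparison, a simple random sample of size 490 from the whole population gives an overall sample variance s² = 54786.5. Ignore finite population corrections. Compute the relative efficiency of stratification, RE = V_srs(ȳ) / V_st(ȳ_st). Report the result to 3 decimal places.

V̂(ȳ_st) = Σ W_h² s_h²/n_h, with W_h = N_h/N and N = 2725:
  stratum Low: (475/2725)²·294.40²/41 = 64.2312
  stratum Mid: (900/2725)²·157.30²/217 = 12.438
  stratum High: (1350/2725)²·27.45²/232 = 0.797134
V_st = 77.4663
V_srs = s²/n = 54786.5/490 = 111.809
Relative efficiency = V_srs / V_st = 111.809/77.4663 = 1.4433

RE ≈ 1.443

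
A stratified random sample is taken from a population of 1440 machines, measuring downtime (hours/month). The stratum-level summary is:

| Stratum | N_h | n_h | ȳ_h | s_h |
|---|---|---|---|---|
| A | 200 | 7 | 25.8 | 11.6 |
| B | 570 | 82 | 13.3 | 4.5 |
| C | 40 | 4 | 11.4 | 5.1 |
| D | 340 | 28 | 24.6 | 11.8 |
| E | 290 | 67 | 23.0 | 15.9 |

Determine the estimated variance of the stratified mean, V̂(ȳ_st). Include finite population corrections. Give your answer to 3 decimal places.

V̂(ȳ_st) ≈ 0.768

V̂(ȳ_st) = Σ W_h² (1 − n_h/N_h) s_h²/n_h, with W_h = N_h/N and N = 1440:
  stratum A: (200/1440)²·(1 − 7/200)·11.6²/7 = 0.357833
  stratum B: (570/1440)²·(1 − 82/570)·4.5²/82 = 0.0331269
  stratum C: (40/1440)²·(1 − 4/40)·5.1²/4 = 0.00451562
  stratum D: (340/1440)²·(1 − 28/340)·11.8²/28 = 0.254398
  stratum E: (290/1440)²·(1 − 67/290)·15.9²/67 = 0.117679
V̂(ȳ_st) = 0.767552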